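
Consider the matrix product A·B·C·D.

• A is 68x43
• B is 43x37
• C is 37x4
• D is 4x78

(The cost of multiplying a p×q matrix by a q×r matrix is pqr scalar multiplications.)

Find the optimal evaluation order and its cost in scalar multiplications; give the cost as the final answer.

Adjacent pairs: AB = 68·43·37 = 108188; BC = 43·37·4 = 6364; CD = 37·4·78 = 11544.
Length 3: A..C: k=1: 0+6364+68·43·4=18060; k=2: 108188+0+68·37·4=118252 → min 18060 | B..D: k=2: 0+11544+43·37·78=135642; k=3: 6364+0+43·4·78=19780 → min 19780.
Length 4: A..D: k=1: 0+19780+68·43·78=247852; k=2: 108188+11544+68·37·78=315980; k=3: 18060+0+68·4·78=39276 → min 39276.
Optimal parenthesization: ((A·(B·C))·D) with cost 39276.

39276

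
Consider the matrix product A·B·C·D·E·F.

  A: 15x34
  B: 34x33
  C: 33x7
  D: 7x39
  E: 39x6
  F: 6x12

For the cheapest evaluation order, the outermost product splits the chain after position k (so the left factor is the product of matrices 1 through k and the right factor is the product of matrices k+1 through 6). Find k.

5

Adjacent pairs: AB = 15·34·33 = 16830; BC = 34·33·7 = 7854; CD = 33·7·39 = 9009; DE = 7·39·6 = 1638; EF = 39·6·12 = 2808.
Length 3: A..C: k=1: 0+7854+15·34·7=11424; k=2: 16830+0+15·33·7=20295 → min 11424 | B..D: k=2: 0+9009+34·33·39=52767; k=3: 7854+0+34·7·39=17136 → min 17136 | C..E: k=3: 0+1638+33·7·6=3024; k=4: 9009+0+33·39·6=16731 → min 3024 | D..F: k=4: 0+2808+7·39·12=6084; k=5: 1638+0+7·6·12=2142 → min 2142.
Length 4: A..D: k=1: 0+17136+15·34·39=37026; k=2: 16830+9009+15·33·39=45144; k=3: 11424+0+15·7·39=15519 → min 15519 | B..E: k=2: 0+3024+34·33·6=9756; k=3: 7854+1638+34·7·6=10920; k=4: 17136+0+34·39·6=25092 → min 9756 | C..F: k=3: 0+2142+33·7·12=4914; k=4: 9009+2808+33·39·12=27261; k=5: 3024+0+33·6·12=5400 → min 4914.
Length 5: A..E: k=1: 0+9756+15·34·6=12816; k=2: 16830+3024+15·33·6=22824; k=3: 11424+1638+15·7·6=13692; k=4: 15519+0+15·39·6=19029 → min 12816 | B..F: k=2: 0+4914+34·33·12=18378; k=3: 7854+2142+34·7·12=12852; k=4: 17136+2808+34·39·12=35856; k=5: 9756+0+34·6·12=12204 → min 12204.
Top-level splits: k=1: (A..A)·(B..F) → 0+12204+15·34·12 = 18324; k=2: (A..B)·(C..F) → 16830+4914+15·33·12 = 27684; k=3: (A..C)·(D..F) → 11424+2142+15·7·12 = 14826; k=4: (A..D)·(E..F) → 15519+2808+15·39·12 = 25347; k=5: (A..E)·(F..F) → 12816+0+15·6·12 = 13896.
Best split is after E, i.e. k = 5.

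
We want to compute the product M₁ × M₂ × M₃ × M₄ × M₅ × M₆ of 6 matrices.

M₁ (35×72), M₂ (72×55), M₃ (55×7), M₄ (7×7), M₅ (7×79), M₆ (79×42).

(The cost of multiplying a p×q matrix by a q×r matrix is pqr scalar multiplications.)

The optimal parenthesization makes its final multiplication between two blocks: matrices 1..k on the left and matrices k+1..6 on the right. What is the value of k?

4

Adjacent pairs: M₁M₂ = 35·72·55 = 138600; M₂M₃ = 72·55·7 = 27720; M₃M₄ = 55·7·7 = 2695; M₄M₅ = 7·7·79 = 3871; M₅M₆ = 7·79·42 = 23226.
Length 3: M₁..M₃: k=1: 0+27720+35·72·7=45360; k=2: 138600+0+35·55·7=152075 → min 45360 | M₂..M₄: k=2: 0+2695+72·55·7=30415; k=3: 27720+0+72·7·7=31248 → min 30415 | M₃..M₅: k=3: 0+3871+55·7·79=34286; k=4: 2695+0+55·7·79=33110 → min 33110 | M₄..M₆: k=4: 0+23226+7·7·42=25284; k=5: 3871+0+7·79·42=27097 → min 25284.
Length 4: M₁..M₄: k=1: 0+30415+35·72·7=48055; k=2: 138600+2695+35·55·7=154770; k=3: 45360+0+35·7·7=47075 → min 47075 | M₂..M₅: k=2: 0+33110+72·55·79=345950; k=3: 27720+3871+72·7·79=71407; k=4: 30415+0+72·7·79=70231 → min 70231 | M₃..M₆: k=3: 0+25284+55·7·42=41454; k=4: 2695+23226+55·7·42=42091; k=5: 33110+0+55·79·42=215600 → min 41454.
Length 5: M₁..M₅: k=1: 0+70231+35·72·79=269311; k=2: 138600+33110+35·55·79=323785; k=3: 45360+3871+35·7·79=68586; k=4: 47075+0+35·7·79=66430 → min 66430 | M₂..M₆: k=2: 0+41454+72·55·42=207774; k=3: 27720+25284+72·7·42=74172; k=4: 30415+23226+72·7·42=74809; k=5: 70231+0+72·79·42=309127 → min 74172.
Top-level splits: k=1: (M₁..M₁)·(M₂..M₆) → 0+74172+35·72·42 = 180012; k=2: (M₁..M₂)·(M₃..M₆) → 138600+41454+35·55·42 = 260904; k=3: (M₁..M₃)·(M₄..M₆) → 45360+25284+35·7·42 = 80934; k=4: (M₁..M₄)·(M₅..M₆) → 47075+23226+35·7·42 = 80591; k=5: (M₁..M₅)·(M₆..M₆) → 66430+0+35·79·42 = 182560.
Best split is after M₄, i.e. k = 4.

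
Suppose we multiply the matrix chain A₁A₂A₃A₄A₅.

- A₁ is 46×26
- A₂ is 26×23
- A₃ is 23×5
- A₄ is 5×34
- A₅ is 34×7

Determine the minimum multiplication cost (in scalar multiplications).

Adjacent pairs: A₁A₂ = 46·26·23 = 27508; A₂A₃ = 26·23·5 = 2990; A₃A₄ = 23·5·34 = 3910; A₄A₅ = 5·34·7 = 1190.
Length 3: A₁..A₃: k=1: 0+2990+46·26·5=8970; k=2: 27508+0+46·23·5=32798 → min 8970 | A₂..A₄: k=2: 0+3910+26·23·34=24242; k=3: 2990+0+26·5·34=7410 → min 7410 | A₃..A₅: k=3: 0+1190+23·5·7=1995; k=4: 3910+0+23·34·7=9384 → min 1995.
Length 4: A₁..A₄: k=1: 0+7410+46·26·34=48074; k=2: 27508+3910+46·23·34=67390; k=3: 8970+0+46·5·34=16790 → min 16790 | A₂..A₅: k=2: 0+1995+26·23·7=6181; k=3: 2990+1190+26·5·7=5090; k=4: 7410+0+26·34·7=13598 → min 5090.
Length 5: A₁..A₅: k=1: 0+5090+46·26·7=13462; k=2: 27508+1995+46·23·7=36909; k=3: 8970+1190+46·5·7=11770; k=4: 16790+0+46·34·7=27738 → min 11770.
Optimal order: ((A₁(A₂A₃))(A₄A₅)) with cost 11770.

11770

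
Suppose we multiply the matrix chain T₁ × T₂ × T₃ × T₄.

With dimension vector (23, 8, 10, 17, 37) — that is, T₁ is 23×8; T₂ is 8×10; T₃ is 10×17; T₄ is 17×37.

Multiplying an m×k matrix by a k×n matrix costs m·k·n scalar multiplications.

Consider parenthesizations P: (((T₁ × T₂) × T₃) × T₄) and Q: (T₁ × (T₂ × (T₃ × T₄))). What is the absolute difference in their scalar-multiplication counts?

Order P = (((T₁ × T₂) × T₃) × T₄): (T₁ × T₂): 23×8 by 8×10 → 23×10, cost 23·8·10 = 1840; ((T₁ × T₂) × T₃): 23×10 by 10×17 → 23×17, cost 23·10·17 = 3910; cumulative 5750; (((T₁ × T₂) × T₃) × T₄): 23×17 by 17×37 → 23×37, cost 23·17·37 = 14467; cumulative 20217. Total 20217.
Order Q = (T₁ × (T₂ × (T₃ × T₄))): (T₃ × T₄): 10×17 by 17×37 → 10×37, cost 10·17·37 = 6290; (T₂ × (T₃ × T₄)): 8×10 by 10×37 → 8×37, cost 8·10·37 = 2960; cumulative 9250; (T₁ × (T₂ × (T₃ × T₄))): 23×8 by 8×37 → 23×37, cost 23·8·37 = 6808; cumulative 16058. Total 16058.
Difference: |20217 − 16058| = 4159.

4159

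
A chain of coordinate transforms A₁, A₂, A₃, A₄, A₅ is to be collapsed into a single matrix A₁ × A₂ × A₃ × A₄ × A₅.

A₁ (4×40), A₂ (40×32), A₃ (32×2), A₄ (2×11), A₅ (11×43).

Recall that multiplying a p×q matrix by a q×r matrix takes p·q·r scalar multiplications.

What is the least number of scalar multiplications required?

4170

Adjacent pairs: A₁A₂ = 4·40·32 = 5120; A₂A₃ = 40·32·2 = 2560; A₃A₄ = 32·2·11 = 704; A₄A₅ = 2·11·43 = 946.
Length 3: A₁..A₃: k=1: 0+2560+4·40·2=2880; k=2: 5120+0+4·32·2=5376 → min 2880 | A₂..A₄: k=2: 0+704+40·32·11=14784; k=3: 2560+0+40·2·11=3440 → min 3440 | A₃..A₅: k=3: 0+946+32·2·43=3698; k=4: 704+0+32·11·43=15840 → min 3698.
Length 4: A₁..A₄: k=1: 0+3440+4·40·11=5200; k=2: 5120+704+4·32·11=7232; k=3: 2880+0+4·2·11=2968 → min 2968 | A₂..A₅: k=2: 0+3698+40·32·43=58738; k=3: 2560+946+40·2·43=6946; k=4: 3440+0+40·11·43=22360 → min 6946.
Length 5: A₁..A₅: k=1: 0+6946+4·40·43=13826; k=2: 5120+3698+4·32·43=14322; k=3: 2880+946+4·2·43=4170; k=4: 2968+0+4·11·43=4860 → min 4170.
Optimal order: ((A₁ × (A₂ × A₃)) × (A₄ × A₅)) with cost 4170.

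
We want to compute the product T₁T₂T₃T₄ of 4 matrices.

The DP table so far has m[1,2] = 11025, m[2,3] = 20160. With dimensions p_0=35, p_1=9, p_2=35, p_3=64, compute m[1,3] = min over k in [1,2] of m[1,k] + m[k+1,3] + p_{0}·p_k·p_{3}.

40320

m[1,3] = min over k∈[1,2] of m[1,k]+m[k+1,3]+p_{0}·p_k·p_{3}.
k=1: 0 + 20160 + 35·9·64 = 40320; k=2: 11025 + 0 + 35·35·64 = 89425.
Minimum: 40320 at k=1.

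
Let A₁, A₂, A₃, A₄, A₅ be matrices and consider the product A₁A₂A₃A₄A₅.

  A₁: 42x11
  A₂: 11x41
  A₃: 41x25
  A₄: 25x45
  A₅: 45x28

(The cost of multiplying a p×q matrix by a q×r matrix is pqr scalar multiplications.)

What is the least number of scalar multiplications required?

50446

Adjacent pairs: A₁A₂ = 42·11·41 = 18942; A₂A₃ = 11·41·25 = 11275; A₃A₄ = 41·25·45 = 46125; A₄A₅ = 25·45·28 = 31500.
Length 3: A₁..A₃: k=1: 0+11275+42·11·25=22825; k=2: 18942+0+42·41·25=61992 → min 22825 | A₂..A₄: k=2: 0+46125+11·41·45=66420; k=3: 11275+0+11·25·45=23650 → min 23650 | A₃..A₅: k=3: 0+31500+41·25·28=60200; k=4: 46125+0+41·45·28=97785 → min 60200.
Length 4: A₁..A₄: k=1: 0+23650+42·11·45=44440; k=2: 18942+46125+42·41·45=142557; k=3: 22825+0+42·25·45=70075 → min 44440 | A₂..A₅: k=2: 0+60200+11·41·28=72828; k=3: 11275+31500+11·25·28=50475; k=4: 23650+0+11·45·28=37510 → min 37510.
Length 5: A₁..A₅: k=1: 0+37510+42·11·28=50446; k=2: 18942+60200+42·41·28=127358; k=3: 22825+31500+42·25·28=83725; k=4: 44440+0+42·45·28=97360 → min 50446.
Optimal order: (A₁(((A₂A₃)A₄)A₅)) with cost 50446.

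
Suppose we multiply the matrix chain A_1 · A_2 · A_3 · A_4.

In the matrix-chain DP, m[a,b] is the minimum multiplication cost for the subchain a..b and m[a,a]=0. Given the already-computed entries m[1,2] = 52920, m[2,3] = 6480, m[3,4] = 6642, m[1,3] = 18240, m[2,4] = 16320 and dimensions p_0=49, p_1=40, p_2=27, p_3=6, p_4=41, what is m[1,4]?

m[1,4] = min over k∈[1,3] of m[1,k]+m[k+1,4]+p_{0}·p_k·p_{4}.
k=1: 0 + 16320 + 49·40·41 = 96680; k=2: 52920 + 6642 + 49·27·41 = 113805; k=3: 18240 + 0 + 49·6·41 = 30294.
Minimum: 30294 at k=3.

30294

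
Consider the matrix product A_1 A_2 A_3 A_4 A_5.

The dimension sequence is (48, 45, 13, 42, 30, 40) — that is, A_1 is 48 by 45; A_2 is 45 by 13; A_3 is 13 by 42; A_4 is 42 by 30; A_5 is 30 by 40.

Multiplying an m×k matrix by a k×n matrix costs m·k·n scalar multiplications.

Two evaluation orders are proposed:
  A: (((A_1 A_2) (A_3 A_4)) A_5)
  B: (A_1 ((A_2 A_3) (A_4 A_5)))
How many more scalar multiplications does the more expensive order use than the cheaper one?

116190

Order A = (((A_1 A_2) (A_3 A_4)) A_5): (A_1 A_2): 48×45 by 45×13 → 48×13, cost 48·45·13 = 28080; (A_3 A_4): 13×42 by 42×30 → 13×30, cost 13·42·30 = 16380; ((A_1 A_2) (A_3 A_4)): 48×13 by 13×30 → 48×30, cost 48·13·30 = 18720; cumulative 63180; (((A_1 A_2) (A_3 A_4)) A_5): 48×30 by 30×40 → 48×40, cost 48·30·40 = 57600; cumulative 120780. Total 120780.
Order B = (A_1 ((A_2 A_3) (A_4 A_5))): (A_2 A_3): 45×13 by 13×42 → 45×42, cost 45·13·42 = 24570; (A_4 A_5): 42×30 by 30×40 → 42×40, cost 42·30·40 = 50400; ((A_2 A_3) (A_4 A_5)): 45×42 by 42×40 → 45×40, cost 45·42·40 = 75600; cumulative 150570; (A_1 ((A_2 A_3) (A_4 A_5))): 48×45 by 45×40 → 48×40, cost 48·45·40 = 86400; cumulative 236970. Total 236970.
Difference: |120780 − 236970| = 116190.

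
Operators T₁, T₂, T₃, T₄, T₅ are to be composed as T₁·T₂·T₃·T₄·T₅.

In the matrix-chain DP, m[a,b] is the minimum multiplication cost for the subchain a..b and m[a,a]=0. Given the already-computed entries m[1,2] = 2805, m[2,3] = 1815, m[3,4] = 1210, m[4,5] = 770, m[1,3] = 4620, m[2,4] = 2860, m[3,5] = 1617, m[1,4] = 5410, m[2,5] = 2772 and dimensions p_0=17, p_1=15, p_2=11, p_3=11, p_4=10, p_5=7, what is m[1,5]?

m[1,5] = min over k∈[1,4] of m[1,k]+m[k+1,5]+p_{0}·p_k·p_{5}.
k=1: 0 + 2772 + 17·15·7 = 4557; k=2: 2805 + 1617 + 17·11·7 = 5731; k=3: 4620 + 770 + 17·11·7 = 6699; k=4: 5410 + 0 + 17·10·7 = 6600.
Minimum: 4557 at k=1.

4557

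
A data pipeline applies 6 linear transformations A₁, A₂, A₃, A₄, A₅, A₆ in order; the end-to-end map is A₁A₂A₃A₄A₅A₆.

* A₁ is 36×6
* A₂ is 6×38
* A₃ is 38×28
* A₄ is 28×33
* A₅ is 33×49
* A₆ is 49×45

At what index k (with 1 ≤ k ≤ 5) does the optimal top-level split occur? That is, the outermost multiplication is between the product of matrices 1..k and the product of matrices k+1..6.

Adjacent pairs: A₁A₂ = 36·6·38 = 8208; A₂A₃ = 6·38·28 = 6384; A₃A₄ = 38·28·33 = 35112; A₄A₅ = 28·33·49 = 45276; A₅A₆ = 33·49·45 = 72765.
Length 3: A₁..A₃: k=1: 0+6384+36·6·28=12432; k=2: 8208+0+36·38·28=46512 → min 12432 | A₂..A₄: k=2: 0+35112+6·38·33=42636; k=3: 6384+0+6·28·33=11928 → min 11928 | A₃..A₅: k=3: 0+45276+38·28·49=97412; k=4: 35112+0+38·33·49=96558 → min 96558 | A₄..A₆: k=4: 0+72765+28·33·45=114345; k=5: 45276+0+28·49·45=107016 → min 107016.
Length 4: A₁..A₄: k=1: 0+11928+36·6·33=19056; k=2: 8208+35112+36·38·33=88464; k=3: 12432+0+36·28·33=45696 → min 19056 | A₂..A₅: k=2: 0+96558+6·38·49=107730; k=3: 6384+45276+6·28·49=59892; k=4: 11928+0+6·33·49=21630 → min 21630 | A₃..A₆: k=3: 0+107016+38·28·45=154896; k=4: 35112+72765+38·33·45=164307; k=5: 96558+0+38·49·45=180348 → min 154896.
Length 5: A₁..A₅: k=1: 0+21630+36·6·49=32214; k=2: 8208+96558+36·38·49=171798; k=3: 12432+45276+36·28·49=107100; k=4: 19056+0+36·33·49=77268 → min 32214 | A₂..A₆: k=2: 0+154896+6·38·45=165156; k=3: 6384+107016+6·28·45=120960; k=4: 11928+72765+6·33·45=93603; k=5: 21630+0+6·49·45=34860 → min 34860.
Top-level splits: k=1: (A₁..A₁)·(A₂..A₆) → 0+34860+36·6·45 = 44580; k=2: (A₁..A₂)·(A₃..A₆) → 8208+154896+36·38·45 = 224664; k=3: (A₁..A₃)·(A₄..A₆) → 12432+107016+36·28·45 = 164808; k=4: (A₁..A₄)·(A₅..A₆) → 19056+72765+36·33·45 = 145281; k=5: (A₁..A₅)·(A₆..A₆) → 32214+0+36·49·45 = 111594.
Best split is after A₁, i.e. k = 1.

1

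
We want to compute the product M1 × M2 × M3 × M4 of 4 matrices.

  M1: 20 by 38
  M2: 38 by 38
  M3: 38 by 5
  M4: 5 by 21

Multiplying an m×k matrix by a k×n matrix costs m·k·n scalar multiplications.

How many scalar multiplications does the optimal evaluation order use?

13120

Adjacent pairs: M1M2 = 20·38·38 = 28880; M2M3 = 38·38·5 = 7220; M3M4 = 38·5·21 = 3990.
Length 3: M1..M3: k=1: 0+7220+20·38·5=11020; k=2: 28880+0+20·38·5=32680 → min 11020 | M2..M4: k=2: 0+3990+38·38·21=34314; k=3: 7220+0+38·5·21=11210 → min 11210.
Length 4: M1..M4: k=1: 0+11210+20·38·21=27170; k=2: 28880+3990+20·38·21=48830; k=3: 11020+0+20·5·21=13120 → min 13120.
Optimal order: ((M1 × (M2 × M3)) × M4) with cost 13120.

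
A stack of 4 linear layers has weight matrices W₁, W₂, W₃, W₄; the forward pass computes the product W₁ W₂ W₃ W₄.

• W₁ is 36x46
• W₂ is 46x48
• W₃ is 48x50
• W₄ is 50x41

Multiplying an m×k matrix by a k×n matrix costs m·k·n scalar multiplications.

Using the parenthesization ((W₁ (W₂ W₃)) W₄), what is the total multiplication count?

267000

(W₂ W₃): 46×48 by 48×50 → 46×50, cost 46·48·50 = 110400
(W₁ (W₂ W₃)): 36×46 by 46×50 → 36×50, cost 36·46·50 = 82800; cumulative 193200
((W₁ (W₂ W₃)) W₄): 36×50 by 50×41 → 36×41, cost 36·50·41 = 73800; cumulative 267000
Total: 267000 scalar multiplications.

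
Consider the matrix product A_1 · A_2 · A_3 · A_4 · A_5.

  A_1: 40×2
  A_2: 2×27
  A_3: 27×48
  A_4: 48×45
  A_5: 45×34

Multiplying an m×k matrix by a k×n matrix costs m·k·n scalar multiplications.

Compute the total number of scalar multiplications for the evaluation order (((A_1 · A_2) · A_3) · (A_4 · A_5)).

192720

(A_1 · A_2): 40×2 by 2×27 → 40×27, cost 40·2·27 = 2160
((A_1 · A_2) · A_3): 40×27 by 27×48 → 40×48, cost 40·27·48 = 51840; cumulative 54000
(A_4 · A_5): 48×45 by 45×34 → 48×34, cost 48·45·34 = 73440
(((A_1 · A_2) · A_3) · (A_4 · A_5)): 40×48 by 48×34 → 40×34, cost 40·48·34 = 65280; cumulative 192720
Total: 192720 scalar multiplications.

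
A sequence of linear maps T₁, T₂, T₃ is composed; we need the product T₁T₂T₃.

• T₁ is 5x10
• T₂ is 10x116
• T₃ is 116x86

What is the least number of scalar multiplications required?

55680

Order (T₁(T₂T₃)): (T₂T₃): 10×116 by 116×86 → 10×86, cost 10·116·86 = 99760; (T₁(T₂T₃)): 5×10 by 10×86 → 5×86, cost 5·10·86 = 4300; cumulative 104060. Total 104060.
Order ((T₁T₂)T₃): (T₁T₂): 5×10 by 10×116 → 5×116, cost 5·10·116 = 5800; ((T₁T₂)T₃): 5×116 by 116×86 → 5×86, cost 5·116·86 = 49880; cumulative 55680. Total 55680.
Minimum: 55680.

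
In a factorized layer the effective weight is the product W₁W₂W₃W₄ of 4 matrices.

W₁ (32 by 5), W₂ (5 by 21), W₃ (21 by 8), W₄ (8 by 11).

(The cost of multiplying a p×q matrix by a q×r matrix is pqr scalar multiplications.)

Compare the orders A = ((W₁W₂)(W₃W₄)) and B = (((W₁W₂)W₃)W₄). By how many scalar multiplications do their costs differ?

1048

Order A = ((W₁W₂)(W₃W₄)): (W₁W₂): 32×5 by 5×21 → 32×21, cost 32·5·21 = 3360; (W₃W₄): 21×8 by 8×11 → 21×11, cost 21·8·11 = 1848; ((W₁W₂)(W₃W₄)): 32×21 by 21×11 → 32×11, cost 32·21·11 = 7392; cumulative 12600. Total 12600.
Order B = (((W₁W₂)W₃)W₄): (W₁W₂): 32×5 by 5×21 → 32×21, cost 32·5·21 = 3360; ((W₁W₂)W₃): 32×21 by 21×8 → 32×8, cost 32·21·8 = 5376; cumulative 8736; (((W₁W₂)W₃)W₄): 32×8 by 8×11 → 32×11, cost 32·8·11 = 2816; cumulative 11552. Total 11552.
Difference: |12600 − 11552| = 1048.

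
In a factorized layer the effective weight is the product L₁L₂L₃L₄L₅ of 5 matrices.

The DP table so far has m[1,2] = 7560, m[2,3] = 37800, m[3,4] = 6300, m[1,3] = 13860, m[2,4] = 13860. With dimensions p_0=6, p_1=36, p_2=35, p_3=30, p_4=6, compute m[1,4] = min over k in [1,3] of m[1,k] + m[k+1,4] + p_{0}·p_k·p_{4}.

14940

m[1,4] = min over k∈[1,3] of m[1,k]+m[k+1,4]+p_{0}·p_k·p_{4}.
k=1: 0 + 13860 + 6·36·6 = 15156; k=2: 7560 + 6300 + 6·35·6 = 15120; k=3: 13860 + 0 + 6·30·6 = 14940.
Minimum: 14940 at k=3.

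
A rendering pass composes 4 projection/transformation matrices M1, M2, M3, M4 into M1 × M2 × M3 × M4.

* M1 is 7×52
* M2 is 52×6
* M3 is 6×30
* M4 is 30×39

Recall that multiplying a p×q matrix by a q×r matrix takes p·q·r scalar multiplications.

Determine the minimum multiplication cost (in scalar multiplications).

Adjacent pairs: M1M2 = 7·52·6 = 2184; M2M3 = 52·6·30 = 9360; M3M4 = 6·30·39 = 7020.
Length 3: M1..M3: k=1: 0+9360+7·52·30=20280; k=2: 2184+0+7·6·30=3444 → min 3444 | M2..M4: k=2: 0+7020+52·6·39=19188; k=3: 9360+0+52·30·39=70200 → min 19188.
Length 4: M1..M4: k=1: 0+19188+7·52·39=33384; k=2: 2184+7020+7·6·39=10842; k=3: 3444+0+7·30·39=11634 → min 10842.
Optimal order: ((M1 × M2) × (M3 × M4)) with cost 10842.

10842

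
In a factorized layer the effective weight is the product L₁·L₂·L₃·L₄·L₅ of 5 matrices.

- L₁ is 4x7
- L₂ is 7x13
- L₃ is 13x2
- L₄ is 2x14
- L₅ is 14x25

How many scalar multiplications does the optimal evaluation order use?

Adjacent pairs: L₁L₂ = 4·7·13 = 364; L₂L₃ = 7·13·2 = 182; L₃L₄ = 13·2·14 = 364; L₄L₅ = 2·14·25 = 700.
Length 3: L₁..L₃: k=1: 0+182+4·7·2=238; k=2: 364+0+4·13·2=468 → min 238 | L₂..L₄: k=2: 0+364+7·13·14=1638; k=3: 182+0+7·2·14=378 → min 378 | L₃..L₅: k=3: 0+700+13·2·25=1350; k=4: 364+0+13·14·25=4914 → min 1350.
Length 4: L₁..L₄: k=1: 0+378+4·7·14=770; k=2: 364+364+4·13·14=1456; k=3: 238+0+4·2·14=350 → min 350 | L₂..L₅: k=2: 0+1350+7·13·25=3625; k=3: 182+700+7·2·25=1232; k=4: 378+0+7·14·25=2828 → min 1232.
Length 5: L₁..L₅: k=1: 0+1232+4·7·25=1932; k=2: 364+1350+4·13·25=3014; k=3: 238+700+4·2·25=1138; k=4: 350+0+4·14·25=1750 → min 1138.
Optimal order: ((L₁·(L₂·L₃))·(L₄·L₅)) with cost 1138.

1138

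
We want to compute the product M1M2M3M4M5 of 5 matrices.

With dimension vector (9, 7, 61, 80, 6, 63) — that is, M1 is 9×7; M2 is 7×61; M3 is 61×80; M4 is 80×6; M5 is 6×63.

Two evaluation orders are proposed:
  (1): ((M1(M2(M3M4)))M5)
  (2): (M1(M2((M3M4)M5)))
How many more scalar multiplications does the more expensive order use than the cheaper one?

Order (1) = ((M1(M2(M3M4)))M5): (M3M4): 61×80 by 80×6 → 61×6, cost 61·80·6 = 29280; (M2(M3M4)): 7×61 by 61×6 → 7×6, cost 7·61·6 = 2562; cumulative 31842; (M1(M2(M3M4))): 9×7 by 7×6 → 9×6, cost 9·7·6 = 378; cumulative 32220; ((M1(M2(M3M4)))M5): 9×6 by 6×63 → 9×63, cost 9·6·63 = 3402; cumulative 35622. Total 35622.
Order (2) = (M1(M2((M3M4)M5))): (M3M4): 61×80 by 80×6 → 61×6, cost 61·80·6 = 29280; ((M3M4)M5): 61×6 by 6×63 → 61×63, cost 61·6·63 = 23058; cumulative 52338; (M2((M3M4)M5)): 7×61 by 61×63 → 7×63, cost 7·61·63 = 26901; cumulative 79239; (M1(M2((M3M4)M5))): 9×7 by 7×63 → 9×63, cost 9·7·63 = 3969; cumulative 83208. Total 83208.
Difference: |35622 − 83208| = 47586.

47586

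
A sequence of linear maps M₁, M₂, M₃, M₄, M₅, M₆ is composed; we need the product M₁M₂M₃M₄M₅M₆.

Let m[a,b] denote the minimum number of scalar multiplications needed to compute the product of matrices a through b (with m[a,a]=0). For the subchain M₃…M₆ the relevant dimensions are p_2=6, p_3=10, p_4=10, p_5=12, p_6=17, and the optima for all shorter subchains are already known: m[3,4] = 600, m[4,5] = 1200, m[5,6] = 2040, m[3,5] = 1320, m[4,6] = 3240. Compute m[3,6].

2544

m[3,6] = min over k∈[3,5] of m[3,k]+m[k+1,6]+p_{2}·p_k·p_{6}.
k=3: 0 + 3240 + 6·10·17 = 4260; k=4: 600 + 2040 + 6·10·17 = 3660; k=5: 1320 + 0 + 6·12·17 = 2544.
Minimum: 2544 at k=5.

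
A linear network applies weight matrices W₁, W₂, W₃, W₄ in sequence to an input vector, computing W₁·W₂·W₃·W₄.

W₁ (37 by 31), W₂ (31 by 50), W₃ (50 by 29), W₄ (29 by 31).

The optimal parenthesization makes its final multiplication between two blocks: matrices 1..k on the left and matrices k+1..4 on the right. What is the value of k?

Adjacent pairs: W₁W₂ = 37·31·50 = 57350; W₂W₃ = 31·50·29 = 44950; W₃W₄ = 50·29·31 = 44950.
Length 3: W₁..W₃: k=1: 0+44950+37·31·29=78213; k=2: 57350+0+37·50·29=111000 → min 78213 | W₂..W₄: k=2: 0+44950+31·50·31=93000; k=3: 44950+0+31·29·31=72819 → min 72819.
Top-level splits: k=1: (W₁..W₁)·(W₂..W₄) → 0+72819+37·31·31 = 108376; k=2: (W₁..W₂)·(W₃..W₄) → 57350+44950+37·50·31 = 159650; k=3: (W₁..W₃)·(W₄..W₄) → 78213+0+37·29·31 = 111476.
Best split is after W₁, i.e. k = 1.

1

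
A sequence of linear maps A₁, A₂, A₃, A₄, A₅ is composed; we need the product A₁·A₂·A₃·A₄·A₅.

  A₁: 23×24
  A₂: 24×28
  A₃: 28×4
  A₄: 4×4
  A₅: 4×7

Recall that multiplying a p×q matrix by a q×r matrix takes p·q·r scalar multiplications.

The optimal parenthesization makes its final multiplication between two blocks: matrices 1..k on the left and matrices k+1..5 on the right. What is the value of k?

Adjacent pairs: A₁A₂ = 23·24·28 = 15456; A₂A₃ = 24·28·4 = 2688; A₃A₄ = 28·4·4 = 448; A₄A₅ = 4·4·7 = 112.
Length 3: A₁..A₃: k=1: 0+2688+23·24·4=4896; k=2: 15456+0+23·28·4=18032 → min 4896 | A₂..A₄: k=2: 0+448+24·28·4=3136; k=3: 2688+0+24·4·4=3072 → min 3072 | A₃..A₅: k=3: 0+112+28·4·7=896; k=4: 448+0+28·4·7=1232 → min 896.
Length 4: A₁..A₄: k=1: 0+3072+23·24·4=5280; k=2: 15456+448+23·28·4=18480; k=3: 4896+0+23·4·4=5264 → min 5264 | A₂..A₅: k=2: 0+896+24·28·7=5600; k=3: 2688+112+24·4·7=3472; k=4: 3072+0+24·4·7=3744 → min 3472.
Top-level splits: k=1: (A₁..A₁)·(A₂..A₅) → 0+3472+23·24·7 = 7336; k=2: (A₁..A₂)·(A₃..A₅) → 15456+896+23·28·7 = 20860; k=3: (A₁..A₃)·(A₄..A₅) → 4896+112+23·4·7 = 5652; k=4: (A₁..A₄)·(A₅..A₅) → 5264+0+23·4·7 = 5908.
Best split is after A₃, i.e. k = 3.

3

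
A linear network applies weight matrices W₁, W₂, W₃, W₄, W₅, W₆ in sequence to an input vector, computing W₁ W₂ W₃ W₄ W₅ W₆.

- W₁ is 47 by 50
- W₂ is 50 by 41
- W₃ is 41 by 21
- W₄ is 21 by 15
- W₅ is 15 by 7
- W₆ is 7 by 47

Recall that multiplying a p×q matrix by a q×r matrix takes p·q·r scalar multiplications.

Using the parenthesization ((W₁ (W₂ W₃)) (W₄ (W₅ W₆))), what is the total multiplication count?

158529

(W₂ W₃): 50×41 by 41×21 → 50×21, cost 50·41·21 = 43050
(W₁ (W₂ W₃)): 47×50 by 50×21 → 47×21, cost 47·50·21 = 49350; cumulative 92400
(W₅ W₆): 15×7 by 7×47 → 15×47, cost 15·7·47 = 4935
(W₄ (W₅ W₆)): 21×15 by 15×47 → 21×47, cost 21·15·47 = 14805; cumulative 19740
((W₁ (W₂ W₃)) (W₄ (W₅ W₆))): 47×21 by 21×47 → 47×47, cost 47·21·47 = 46389; cumulative 158529
Total: 158529 scalar multiplications.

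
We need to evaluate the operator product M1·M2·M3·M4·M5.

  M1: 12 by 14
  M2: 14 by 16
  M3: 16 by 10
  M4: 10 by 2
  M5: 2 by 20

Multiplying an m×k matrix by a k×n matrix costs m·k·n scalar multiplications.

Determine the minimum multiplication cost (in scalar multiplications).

1584

Adjacent pairs: M1M2 = 12·14·16 = 2688; M2M3 = 14·16·10 = 2240; M3M4 = 16·10·2 = 320; M4M5 = 10·2·20 = 400.
Length 3: M1..M3: k=1: 0+2240+12·14·10=3920; k=2: 2688+0+12·16·10=4608 → min 3920 | M2..M4: k=2: 0+320+14·16·2=768; k=3: 2240+0+14·10·2=2520 → min 768 | M3..M5: k=3: 0+400+16·10·20=3600; k=4: 320+0+16·2·20=960 → min 960.
Length 4: M1..M4: k=1: 0+768+12·14·2=1104; k=2: 2688+320+12·16·2=3392; k=3: 3920+0+12·10·2=4160 → min 1104 | M2..M5: k=2: 0+960+14·16·20=5440; k=3: 2240+400+14·10·20=5440; k=4: 768+0+14·2·20=1328 → min 1328.
Length 5: M1..M5: k=1: 0+1328+12·14·20=4688; k=2: 2688+960+12·16·20=7488; k=3: 3920+400+12·10·20=6720; k=4: 1104+0+12·2·20=1584 → min 1584.
Optimal order: ((M1·(M2·(M3·M4)))·M5) with cost 1584.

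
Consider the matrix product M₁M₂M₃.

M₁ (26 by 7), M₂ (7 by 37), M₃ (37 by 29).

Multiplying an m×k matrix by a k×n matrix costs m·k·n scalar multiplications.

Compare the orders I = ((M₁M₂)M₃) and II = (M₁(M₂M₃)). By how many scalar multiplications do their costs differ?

Order I = ((M₁M₂)M₃): (M₁M₂): 26×7 by 7×37 → 26×37, cost 26·7·37 = 6734; ((M₁M₂)M₃): 26×37 by 37×29 → 26×29, cost 26·37·29 = 27898; cumulative 34632. Total 34632.
Order II = (M₁(M₂M₃)): (M₂M₃): 7×37 by 37×29 → 7×29, cost 7·37·29 = 7511; (M₁(M₂M₃)): 26×7 by 7×29 → 26×29, cost 26·7·29 = 5278; cumulative 12789. Total 12789.
Difference: |34632 − 12789| = 21843.

21843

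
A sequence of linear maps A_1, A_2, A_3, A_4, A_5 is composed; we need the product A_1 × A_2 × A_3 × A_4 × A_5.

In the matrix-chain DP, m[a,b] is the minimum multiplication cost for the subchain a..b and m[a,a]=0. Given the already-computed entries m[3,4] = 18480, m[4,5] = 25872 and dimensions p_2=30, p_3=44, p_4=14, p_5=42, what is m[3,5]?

m[3,5] = min over k∈[3,4] of m[3,k]+m[k+1,5]+p_{2}·p_k·p_{5}.
k=3: 0 + 25872 + 30·44·42 = 81312; k=4: 18480 + 0 + 30·14·42 = 36120.
Minimum: 36120 at k=4.

36120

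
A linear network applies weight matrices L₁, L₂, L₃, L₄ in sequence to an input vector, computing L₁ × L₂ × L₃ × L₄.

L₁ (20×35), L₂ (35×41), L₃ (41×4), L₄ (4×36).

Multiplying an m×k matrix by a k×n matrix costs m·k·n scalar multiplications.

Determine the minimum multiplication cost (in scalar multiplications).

11420

Adjacent pairs: L₁L₂ = 20·35·41 = 28700; L₂L₃ = 35·41·4 = 5740; L₃L₄ = 41·4·36 = 5904.
Length 3: L₁..L₃: k=1: 0+5740+20·35·4=8540; k=2: 28700+0+20·41·4=31980 → min 8540 | L₂..L₄: k=2: 0+5904+35·41·36=57564; k=3: 5740+0+35·4·36=10780 → min 10780.
Length 4: L₁..L₄: k=1: 0+10780+20·35·36=35980; k=2: 28700+5904+20·41·36=64124; k=3: 8540+0+20·4·36=11420 → min 11420.
Optimal order: ((L₁ × (L₂ × L₃)) × L₄) with cost 11420.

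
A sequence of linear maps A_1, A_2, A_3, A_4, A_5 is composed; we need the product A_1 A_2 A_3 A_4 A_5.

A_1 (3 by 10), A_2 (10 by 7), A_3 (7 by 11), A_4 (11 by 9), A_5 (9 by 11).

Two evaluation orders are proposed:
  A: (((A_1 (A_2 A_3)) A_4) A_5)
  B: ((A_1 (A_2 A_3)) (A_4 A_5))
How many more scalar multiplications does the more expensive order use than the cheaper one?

858

Order A = (((A_1 (A_2 A_3)) A_4) A_5): (A_2 A_3): 10×7 by 7×11 → 10×11, cost 10·7·11 = 770; (A_1 (A_2 A_3)): 3×10 by 10×11 → 3×11, cost 3·10·11 = 330; cumulative 1100; ((A_1 (A_2 A_3)) A_4): 3×11 by 11×9 → 3×9, cost 3·11·9 = 297; cumulative 1397; (((A_1 (A_2 A_3)) A_4) A_5): 3×9 by 9×11 → 3×11, cost 3·9·11 = 297; cumulative 1694. Total 1694.
Order B = ((A_1 (A_2 A_3)) (A_4 A_5)): (A_2 A_3): 10×7 by 7×11 → 10×11, cost 10·7·11 = 770; (A_1 (A_2 A_3)): 3×10 by 10×11 → 3×11, cost 3·10·11 = 330; cumulative 1100; (A_4 A_5): 11×9 by 9×11 → 11×11, cost 11·9·11 = 1089; ((A_1 (A_2 A_3)) (A_4 A_5)): 3×11 by 11×11 → 3×11, cost 3·11·11 = 363; cumulative 2552. Total 2552.
Difference: |1694 − 2552| = 858.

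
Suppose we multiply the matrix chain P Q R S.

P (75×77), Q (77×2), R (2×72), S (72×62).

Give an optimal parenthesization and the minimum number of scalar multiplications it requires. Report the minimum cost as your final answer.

29778

Adjacent pairs: PQ = 75·77·2 = 11550; QR = 77·2·72 = 11088; RS = 2·72·62 = 8928.
Length 3: P..R: k=1: 0+11088+75·77·72=426888; k=2: 11550+0+75·2·72=22350 → min 22350 | Q..S: k=2: 0+8928+77·2·62=18476; k=3: 11088+0+77·72·62=354816 → min 18476.
Length 4: P..S: k=1: 0+18476+75·77·62=376526; k=2: 11550+8928+75·2·62=29778; k=3: 22350+0+75·72·62=357150 → min 29778.
Optimal parenthesization: ((P Q) (R S)) with cost 29778.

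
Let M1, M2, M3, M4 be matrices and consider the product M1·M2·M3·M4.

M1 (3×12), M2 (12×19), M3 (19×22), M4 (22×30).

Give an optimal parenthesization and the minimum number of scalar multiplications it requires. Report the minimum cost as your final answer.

Adjacent pairs: M1M2 = 3·12·19 = 684; M2M3 = 12·19·22 = 5016; M3M4 = 19·22·30 = 12540.
Length 3: M1..M3: k=1: 0+5016+3·12·22=5808; k=2: 684+0+3·19·22=1938 → min 1938 | M2..M4: k=2: 0+12540+12·19·30=19380; k=3: 5016+0+12·22·30=12936 → min 12936.
Length 4: M1..M4: k=1: 0+12936+3·12·30=14016; k=2: 684+12540+3·19·30=14934; k=3: 1938+0+3·22·30=3918 → min 3918.
Optimal parenthesization: (((M1·M2)·M3)·M4) with cost 3918.

3918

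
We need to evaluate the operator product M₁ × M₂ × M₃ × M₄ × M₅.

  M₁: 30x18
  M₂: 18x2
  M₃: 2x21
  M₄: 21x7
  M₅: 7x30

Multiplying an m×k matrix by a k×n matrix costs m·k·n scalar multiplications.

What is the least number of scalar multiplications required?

Adjacent pairs: M₁M₂ = 30·18·2 = 1080; M₂M₃ = 18·2·21 = 756; M₃M₄ = 2·21·7 = 294; M₄M₅ = 21·7·30 = 4410.
Length 3: M₁..M₃: k=1: 0+756+30·18·21=12096; k=2: 1080+0+30·2·21=2340 → min 2340 | M₂..M₄: k=2: 0+294+18·2·7=546; k=3: 756+0+18·21·7=3402 → min 546 | M₃..M₅: k=3: 0+4410+2·21·30=5670; k=4: 294+0+2·7·30=714 → min 714.
Length 4: M₁..M₄: k=1: 0+546+30·18·7=4326; k=2: 1080+294+30·2·7=1794; k=3: 2340+0+30·21·7=6750 → min 1794 | M₂..M₅: k=2: 0+714+18·2·30=1794; k=3: 756+4410+18·21·30=16506; k=4: 546+0+18·7·30=4326 → min 1794.
Length 5: M₁..M₅: k=1: 0+1794+30·18·30=17994; k=2: 1080+714+30·2·30=3594; k=3: 2340+4410+30·21·30=25650; k=4: 1794+0+30·7·30=8094 → min 3594.
Optimal order: ((M₁ × M₂) × ((M₃ × M₄) × M₅)) with cost 3594.

3594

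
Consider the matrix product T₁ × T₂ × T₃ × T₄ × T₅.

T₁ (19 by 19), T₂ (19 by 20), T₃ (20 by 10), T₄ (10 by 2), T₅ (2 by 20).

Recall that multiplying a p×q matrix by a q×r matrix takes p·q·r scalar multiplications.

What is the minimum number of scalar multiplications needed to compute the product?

2642

Adjacent pairs: T₁T₂ = 19·19·20 = 7220; T₂T₃ = 19·20·10 = 3800; T₃T₄ = 20·10·2 = 400; T₄T₅ = 10·2·20 = 400.
Length 3: T₁..T₃: k=1: 0+3800+19·19·10=7410; k=2: 7220+0+19·20·10=11020 → min 7410 | T₂..T₄: k=2: 0+400+19·20·2=1160; k=3: 3800+0+19·10·2=4180 → min 1160 | T₃..T₅: k=3: 0+400+20·10·20=4400; k=4: 400+0+20·2·20=1200 → min 1200.
Length 4: T₁..T₄: k=1: 0+1160+19·19·2=1882; k=2: 7220+400+19·20·2=8380; k=3: 7410+0+19·10·2=7790 → min 1882 | T₂..T₅: k=2: 0+1200+19·20·20=8800; k=3: 3800+400+19·10·20=8000; k=4: 1160+0+19·2·20=1920 → min 1920.
Length 5: T₁..T₅: k=1: 0+1920+19·19·20=9140; k=2: 7220+1200+19·20·20=16020; k=3: 7410+400+19·10·20=11610; k=4: 1882+0+19·2·20=2642 → min 2642.
Optimal order: ((T₁ × (T₂ × (T₃ × T₄))) × T₅) with cost 2642.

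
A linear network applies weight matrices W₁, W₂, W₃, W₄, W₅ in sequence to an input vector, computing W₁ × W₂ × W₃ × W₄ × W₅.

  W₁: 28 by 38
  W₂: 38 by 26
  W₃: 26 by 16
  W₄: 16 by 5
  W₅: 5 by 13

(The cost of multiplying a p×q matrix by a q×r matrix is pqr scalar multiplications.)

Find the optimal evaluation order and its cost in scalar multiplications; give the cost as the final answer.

14160

Adjacent pairs: W₁W₂ = 28·38·26 = 27664; W₂W₃ = 38·26·16 = 15808; W₃W₄ = 26·16·5 = 2080; W₄W₅ = 16·5·13 = 1040.
Length 3: W₁..W₃: k=1: 0+15808+28·38·16=32832; k=2: 27664+0+28·26·16=39312 → min 32832 | W₂..W₄: k=2: 0+2080+38·26·5=7020; k=3: 15808+0+38·16·5=18848 → min 7020 | W₃..W₅: k=3: 0+1040+26·16·13=6448; k=4: 2080+0+26·5·13=3770 → min 3770.
Length 4: W₁..W₄: k=1: 0+7020+28·38·5=12340; k=2: 27664+2080+28·26·5=33384; k=3: 32832+0+28·16·5=35072 → min 12340 | W₂..W₅: k=2: 0+3770+38·26·13=16614; k=3: 15808+1040+38·16·13=24752; k=4: 7020+0+38·5·13=9490 → min 9490.
Length 5: W₁..W₅: k=1: 0+9490+28·38·13=23322; k=2: 27664+3770+28·26·13=40898; k=3: 32832+1040+28·16·13=39696; k=4: 12340+0+28·5·13=14160 → min 14160.
Optimal parenthesization: ((W₁ × (W₂ × (W₃ × W₄))) × W₅) with cost 14160.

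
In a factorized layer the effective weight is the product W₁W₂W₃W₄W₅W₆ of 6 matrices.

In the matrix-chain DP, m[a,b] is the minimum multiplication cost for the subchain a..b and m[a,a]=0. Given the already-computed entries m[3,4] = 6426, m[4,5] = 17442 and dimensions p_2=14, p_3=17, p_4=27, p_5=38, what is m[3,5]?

20790

m[3,5] = min over k∈[3,4] of m[3,k]+m[k+1,5]+p_{2}·p_k·p_{5}.
k=3: 0 + 17442 + 14·17·38 = 26486; k=4: 6426 + 0 + 14·27·38 = 20790.
Minimum: 20790 at k=4.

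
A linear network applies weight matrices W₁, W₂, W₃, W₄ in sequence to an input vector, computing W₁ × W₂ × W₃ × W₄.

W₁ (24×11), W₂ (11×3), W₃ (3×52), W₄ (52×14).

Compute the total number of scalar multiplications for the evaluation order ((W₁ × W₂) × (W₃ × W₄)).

(W₁ × W₂): 24×11 by 11×3 → 24×3, cost 24·11·3 = 792
(W₃ × W₄): 3×52 by 52×14 → 3×14, cost 3·52·14 = 2184
((W₁ × W₂) × (W₃ × W₄)): 24×3 by 3×14 → 24×14, cost 24·3·14 = 1008; cumulative 3984
Total: 3984 scalar multiplications.

3984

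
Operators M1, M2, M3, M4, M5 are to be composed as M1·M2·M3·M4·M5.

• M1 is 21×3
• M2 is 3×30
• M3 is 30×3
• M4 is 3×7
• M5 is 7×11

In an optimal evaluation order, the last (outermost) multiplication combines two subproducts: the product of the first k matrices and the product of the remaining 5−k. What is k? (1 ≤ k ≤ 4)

Adjacent pairs: M1M2 = 21·3·30 = 1890; M2M3 = 3·30·3 = 270; M3M4 = 30·3·7 = 630; M4M5 = 3·7·11 = 231.
Length 3: M1..M3: k=1: 0+270+21·3·3=459; k=2: 1890+0+21·30·3=3780 → min 459 | M2..M4: k=2: 0+630+3·30·7=1260; k=3: 270+0+3·3·7=333 → min 333 | M3..M5: k=3: 0+231+30·3·11=1221; k=4: 630+0+30·7·11=2940 → min 1221.
Length 4: M1..M4: k=1: 0+333+21·3·7=774; k=2: 1890+630+21·30·7=6930; k=3: 459+0+21·3·7=900 → min 774 | M2..M5: k=2: 0+1221+3·30·11=2211; k=3: 270+231+3·3·11=600; k=4: 333+0+3·7·11=564 → min 564.
Top-level splits: k=1: (M1..M1)·(M2..M5) → 0+564+21·3·11 = 1257; k=2: (M1..M2)·(M3..M5) → 1890+1221+21·30·11 = 10041; k=3: (M1..M3)·(M4..M5) → 459+231+21·3·11 = 1383; k=4: (M1..M4)·(M5..M5) → 774+0+21·7·11 = 2391.
Best split is after M1, i.e. k = 1.

1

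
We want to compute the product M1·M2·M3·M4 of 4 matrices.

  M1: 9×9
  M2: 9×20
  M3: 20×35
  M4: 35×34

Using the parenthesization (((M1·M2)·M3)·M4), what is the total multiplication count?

(M1·M2): 9×9 by 9×20 → 9×20, cost 9·9·20 = 1620
((M1·M2)·M3): 9×20 by 20×35 → 9×35, cost 9·20·35 = 6300; cumulative 7920
(((M1·M2)·M3)·M4): 9×35 by 35×34 → 9×34, cost 9·35·34 = 10710; cumulative 18630
Total: 18630 scalar multiplications.

18630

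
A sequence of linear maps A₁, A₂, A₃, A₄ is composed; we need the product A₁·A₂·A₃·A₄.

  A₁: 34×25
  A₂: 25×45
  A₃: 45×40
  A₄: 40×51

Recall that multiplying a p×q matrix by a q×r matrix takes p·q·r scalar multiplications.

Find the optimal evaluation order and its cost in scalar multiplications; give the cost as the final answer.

Adjacent pairs: A₁A₂ = 34·25·45 = 38250; A₂A₃ = 25·45·40 = 45000; A₃A₄ = 45·40·51 = 91800.
Length 3: A₁..A₃: k=1: 0+45000+34·25·40=79000; k=2: 38250+0+34·45·40=99450 → min 79000 | A₂..A₄: k=2: 0+91800+25·45·51=149175; k=3: 45000+0+25·40·51=96000 → min 96000.
Length 4: A₁..A₄: k=1: 0+96000+34·25·51=139350; k=2: 38250+91800+34·45·51=208080; k=3: 79000+0+34·40·51=148360 → min 139350.
Optimal parenthesization: (A₁·((A₂·A₃)·A₄)) with cost 139350.

139350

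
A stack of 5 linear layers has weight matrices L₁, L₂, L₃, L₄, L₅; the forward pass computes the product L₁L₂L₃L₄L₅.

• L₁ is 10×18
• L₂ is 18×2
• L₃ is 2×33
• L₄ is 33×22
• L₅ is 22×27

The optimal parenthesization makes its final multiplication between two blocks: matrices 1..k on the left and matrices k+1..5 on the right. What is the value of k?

2

Adjacent pairs: L₁L₂ = 10·18·2 = 360; L₂L₃ = 18·2·33 = 1188; L₃L₄ = 2·33·22 = 1452; L₄L₅ = 33·22·27 = 19602.
Length 3: L₁..L₃: k=1: 0+1188+10·18·33=7128; k=2: 360+0+10·2·33=1020 → min 1020 | L₂..L₄: k=2: 0+1452+18·2·22=2244; k=3: 1188+0+18·33·22=14256 → min 2244 | L₃..L₅: k=3: 0+19602+2·33·27=21384; k=4: 1452+0+2·22·27=2640 → min 2640.
Length 4: L₁..L₄: k=1: 0+2244+10·18·22=6204; k=2: 360+1452+10·2·22=2252; k=3: 1020+0+10·33·22=8280 → min 2252 | L₂..L₅: k=2: 0+2640+18·2·27=3612; k=3: 1188+19602+18·33·27=36828; k=4: 2244+0+18·22·27=12936 → min 3612.
Top-level splits: k=1: (L₁..L₁)·(L₂..L₅) → 0+3612+10·18·27 = 8472; k=2: (L₁..L₂)·(L₃..L₅) → 360+2640+10·2·27 = 3540; k=3: (L₁..L₃)·(L₄..L₅) → 1020+19602+10·33·27 = 29532; k=4: (L₁..L₄)·(L₅..L₅) → 2252+0+10·22·27 = 8192.
Best split is after L₂, i.e. k = 2.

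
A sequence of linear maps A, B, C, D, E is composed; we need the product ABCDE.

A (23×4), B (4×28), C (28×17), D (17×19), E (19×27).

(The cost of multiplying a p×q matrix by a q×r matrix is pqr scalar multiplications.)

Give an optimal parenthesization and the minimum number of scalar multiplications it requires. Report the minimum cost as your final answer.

Adjacent pairs: AB = 23·4·28 = 2576; BC = 4·28·17 = 1904; CD = 28·17·19 = 9044; DE = 17·19·27 = 8721.
Length 3: A..C: k=1: 0+1904+23·4·17=3468; k=2: 2576+0+23·28·17=13524 → min 3468 | B..D: k=2: 0+9044+4·28·19=11172; k=3: 1904+0+4·17·19=3196 → min 3196 | C..E: k=3: 0+8721+28·17·27=21573; k=4: 9044+0+28·19·27=23408 → min 21573.
Length 4: A..D: k=1: 0+3196+23·4·19=4944; k=2: 2576+9044+23·28·19=23856; k=3: 3468+0+23·17·19=10897 → min 4944 | B..E: k=2: 0+21573+4·28·27=24597; k=3: 1904+8721+4·17·27=12461; k=4: 3196+0+4·19·27=5248 → min 5248.
Length 5: A..E: k=1: 0+5248+23·4·27=7732; k=2: 2576+21573+23·28·27=41537; k=3: 3468+8721+23·17·27=22746; k=4: 4944+0+23·19·27=16743 → min 7732.
Optimal parenthesization: (A(((BC)D)E)) with cost 7732.

7732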